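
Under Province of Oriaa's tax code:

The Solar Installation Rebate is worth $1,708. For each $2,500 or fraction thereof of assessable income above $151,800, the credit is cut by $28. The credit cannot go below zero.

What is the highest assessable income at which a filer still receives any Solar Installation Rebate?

After 60 increments the reduction is 60 × $28 = $1,680, leaving $28; one more increment wipes it out. Increment 60 ends at excess 60 × $2,500 = $150,000, so the highest qualifying income is $151,800 + $150,000 = $301,800.

$301,800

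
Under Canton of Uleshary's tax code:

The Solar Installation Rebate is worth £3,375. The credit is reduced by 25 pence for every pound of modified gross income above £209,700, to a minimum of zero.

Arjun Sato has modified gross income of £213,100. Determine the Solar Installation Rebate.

£2,525

Solar Installation Rebate: 25% of the £3,400 excess over £209,700 is £850; credit = £3,375 − £850 = £2,525.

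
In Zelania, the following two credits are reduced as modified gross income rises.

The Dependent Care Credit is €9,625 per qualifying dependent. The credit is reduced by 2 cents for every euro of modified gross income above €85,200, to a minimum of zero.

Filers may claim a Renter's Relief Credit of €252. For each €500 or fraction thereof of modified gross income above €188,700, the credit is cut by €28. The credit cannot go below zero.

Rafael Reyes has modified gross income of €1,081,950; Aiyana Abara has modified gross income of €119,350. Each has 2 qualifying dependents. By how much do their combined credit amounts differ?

Rafael (€1,081,950): Dependent Care Credit: base = 2 × €9,625 = €19,250. 2% of the €996,750 excess over €85,200 is €19,935 ≥ base, so the credit is €0. Renter's Relief Credit: income exceeds €188,700 by €893,250 → 1787 increments × €28 = €50,036 ≥ base, so the credit is €0. total €0 + €0 = €0
Aiyana (€119,350): Dependent Care Credit: base = 2 × €9,625 = €19,250. 2% of the €34,150 excess over €85,200 is €683; credit = €19,250 − €683 = €18,567. Renter's Relief Credit: €119,350 is at or below the €188,700 threshold, so the full €252 applies. total €18,567 + €252 = €18,819
Difference: |€0 − €18,819| = €18,819.

€18,819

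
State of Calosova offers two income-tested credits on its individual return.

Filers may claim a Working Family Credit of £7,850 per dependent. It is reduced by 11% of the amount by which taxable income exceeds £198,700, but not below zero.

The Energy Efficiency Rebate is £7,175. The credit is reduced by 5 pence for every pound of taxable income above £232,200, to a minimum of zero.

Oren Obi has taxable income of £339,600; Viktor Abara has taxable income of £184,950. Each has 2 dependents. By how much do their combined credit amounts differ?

£20,869

Oren (£339,600): Working Family Credit: base = 2 × £7,850 = £15,700. 11% of the £140,900 excess over £198,700 is £15,499; credit = £15,700 − £15,499 = £201. Energy Efficiency Rebate: 5% of the £107,400 excess over £232,200 is £5,370; credit = £7,175 − £5,370 = £1,805. total £201 + £1,805 = £2,006
Viktor (£184,950): Working Family Credit: base = 2 × £7,850 = £15,700. £184,950 is at or below the £198,700 threshold, so the full £15,700 applies. Energy Efficiency Rebate: £184,950 is at or below the £232,200 threshold, so the full £7,175 applies. total £15,700 + £7,175 = £22,875
Difference: |£2,006 − £22,875| = £20,869.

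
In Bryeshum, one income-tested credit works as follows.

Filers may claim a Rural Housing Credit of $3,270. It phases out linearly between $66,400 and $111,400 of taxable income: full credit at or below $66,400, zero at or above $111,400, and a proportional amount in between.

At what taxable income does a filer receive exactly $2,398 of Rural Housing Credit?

$78,400

$2,398 is 2,398/3,270 of the full $3,270, so 872/3,270 of the $45,000 range has been used: income = $66,400 + $45,000 × 872/3,270 = $78,400.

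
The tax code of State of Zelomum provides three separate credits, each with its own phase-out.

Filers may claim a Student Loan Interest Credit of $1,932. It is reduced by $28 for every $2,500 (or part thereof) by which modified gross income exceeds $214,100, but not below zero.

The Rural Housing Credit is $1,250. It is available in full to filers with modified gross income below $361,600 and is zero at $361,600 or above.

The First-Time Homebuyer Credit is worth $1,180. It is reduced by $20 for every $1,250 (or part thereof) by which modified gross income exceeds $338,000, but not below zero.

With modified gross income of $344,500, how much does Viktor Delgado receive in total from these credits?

$2,758

Student Loan Interest Credit: income exceeds $214,100 by $130,400, which is 53 full-or-partial $2,500 increments; reduction = 53 × $28 = $1,484, leaving $448.
Rural Housing Credit: $344,500 is below the $361,600 cutoff, so the full $1,250 applies.
First-Time Homebuyer Credit: income exceeds $338,000 by $6,500, which is 6 full-or-partial $1,250 increments; reduction = 6 × $20 = $120, leaving $1,060.
Total: $448 + $1,250 + $1,060 = $2,758.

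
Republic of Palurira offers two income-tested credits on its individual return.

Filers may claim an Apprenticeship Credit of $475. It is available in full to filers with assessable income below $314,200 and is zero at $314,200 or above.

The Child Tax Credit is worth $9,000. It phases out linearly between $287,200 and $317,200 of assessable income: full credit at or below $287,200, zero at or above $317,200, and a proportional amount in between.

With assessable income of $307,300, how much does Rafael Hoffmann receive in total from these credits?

Apprenticeship Credit: $307,300 is below the $314,200 cutoff, so the full $475 applies.
Child Tax Credit: $307,300 is $20,100 into a $30,000 phase-out range, leaving 9,900/30,000 of the credit: $9,000 × 9,900/30,000 = $2,970.
Total: $475 + $2,970 = $3,445.

$3,445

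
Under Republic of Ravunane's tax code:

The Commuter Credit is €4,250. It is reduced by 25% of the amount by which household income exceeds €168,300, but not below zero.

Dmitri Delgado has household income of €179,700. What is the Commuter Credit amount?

€1,400

Commuter Credit: 25% of the €11,400 excess over €168,300 is €2,850; credit = €4,250 − €2,850 = €1,400.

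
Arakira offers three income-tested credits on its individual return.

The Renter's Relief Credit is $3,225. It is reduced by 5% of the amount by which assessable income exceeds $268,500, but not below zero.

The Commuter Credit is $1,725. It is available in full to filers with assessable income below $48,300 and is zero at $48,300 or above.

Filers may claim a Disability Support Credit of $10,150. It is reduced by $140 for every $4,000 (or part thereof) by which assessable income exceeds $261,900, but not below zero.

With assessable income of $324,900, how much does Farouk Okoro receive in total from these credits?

$8,315

Renter's Relief Credit: 5% of the $56,400 excess over $268,500 is $2,820; credit = $3,225 − $2,820 = $405.
Commuter Credit: $324,900 meets or exceeds the $48,300 cutoff, so the credit is $0.
Disability Support Credit: income exceeds $261,900 by $63,000, which is 16 full-or-partial $4,000 increments; reduction = 16 × $140 = $2,240, leaving $7,910.
Total: $405 + $0 + $7,910 = $8,315.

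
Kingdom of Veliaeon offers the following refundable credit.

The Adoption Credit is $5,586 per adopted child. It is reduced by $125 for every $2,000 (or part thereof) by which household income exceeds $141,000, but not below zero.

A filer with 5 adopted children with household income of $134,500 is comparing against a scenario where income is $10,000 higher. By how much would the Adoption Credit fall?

$250

At $134,500 — base = 5 × $5,586 = $27,930. $134,500 is at or below the $141,000 threshold, so the full $27,930 applies.
At $144,500 — base = 5 × $5,586 = $27,930. income exceeds $141,000 by $3,500, which is 2 full-or-partial $2,000 increments; reduction = 2 × $125 = $250, leaving $27,680.
Lost: $27,930 − $27,680 = $250.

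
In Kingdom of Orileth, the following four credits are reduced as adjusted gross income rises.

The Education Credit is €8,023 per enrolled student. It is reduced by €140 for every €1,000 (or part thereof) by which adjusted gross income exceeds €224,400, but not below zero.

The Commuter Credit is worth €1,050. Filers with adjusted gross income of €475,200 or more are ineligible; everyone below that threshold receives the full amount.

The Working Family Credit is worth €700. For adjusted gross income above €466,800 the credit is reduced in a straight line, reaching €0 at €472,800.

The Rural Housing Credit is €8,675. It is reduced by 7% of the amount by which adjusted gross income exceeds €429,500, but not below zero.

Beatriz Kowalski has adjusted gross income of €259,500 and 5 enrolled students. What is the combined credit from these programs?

Education Credit: base = 5 × €8,023 = €40,115. income exceeds €224,400 by €35,100, which is 36 full-or-partial €1,000 increments; reduction = 36 × €140 = €5,040, leaving €35,075.
Commuter Credit: €259,500 is below the €475,200 cutoff, so the full €1,050 applies.
Working Family Credit: €259,500 is at or below the €466,800 threshold, so the full €700 applies.
Rural Housing Credit: €259,500 is at or below the €429,500 threshold, so the full €8,675 applies.
Total: €35,075 + €1,050 + €700 + €8,675 = €45,500.

€45,500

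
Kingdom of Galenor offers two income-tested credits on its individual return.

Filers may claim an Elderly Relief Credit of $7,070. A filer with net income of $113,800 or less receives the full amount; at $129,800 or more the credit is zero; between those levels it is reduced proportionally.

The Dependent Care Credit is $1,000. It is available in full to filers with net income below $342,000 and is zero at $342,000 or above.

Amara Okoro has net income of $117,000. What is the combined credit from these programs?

$6,656

Elderly Relief Credit: $117,000 is $3,200 into a $16,000 phase-out range, leaving 12,800/16,000 of the credit: $7,070 × 12,800/16,000 = $5,656.
Dependent Care Credit: $117,000 is below the $342,000 cutoff, so the full $1,000 applies.
Total: $5,656 + $1,000 = $6,656.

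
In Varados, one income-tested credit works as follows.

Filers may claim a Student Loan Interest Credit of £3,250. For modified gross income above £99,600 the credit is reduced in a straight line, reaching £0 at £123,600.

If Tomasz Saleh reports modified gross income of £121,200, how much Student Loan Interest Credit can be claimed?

Student Loan Interest Credit: £121,200 is £21,600 into a £24,000 phase-out range, leaving 2,400/24,000 of the credit: £3,250 × 2,400/24,000 = £325.

£325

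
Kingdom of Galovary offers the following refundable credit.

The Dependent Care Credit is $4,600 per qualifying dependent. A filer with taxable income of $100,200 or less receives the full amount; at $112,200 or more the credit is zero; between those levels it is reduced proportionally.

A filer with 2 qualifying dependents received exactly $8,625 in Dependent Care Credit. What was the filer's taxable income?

Full credit = 2 × $4,600 = $9,200.
$8,625 is 8,625/9,200 of the full $9,200, so 575/9,200 of the $12,000 range has been used: income = $100,200 + $12,000 × 575/9,200 = $100,950.

$100,950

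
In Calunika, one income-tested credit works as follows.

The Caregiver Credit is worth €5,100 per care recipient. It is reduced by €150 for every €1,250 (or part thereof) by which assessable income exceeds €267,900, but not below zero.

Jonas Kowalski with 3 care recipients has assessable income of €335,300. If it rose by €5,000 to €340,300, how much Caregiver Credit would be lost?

€600

At €335,300 — base = 3 × €5,100 = €15,300. income exceeds €267,900 by €67,400, which is 54 full-or-partial €1,250 increments; reduction = 54 × €150 = €8,100, leaving €7,200.
At €340,300 — base = 3 × €5,100 = €15,300. income exceeds €267,900 by €72,400, which is 58 full-or-partial €1,250 increments; reduction = 58 × €150 = €8,700, leaving €6,600.
Lost: €7,200 − €6,600 = €600.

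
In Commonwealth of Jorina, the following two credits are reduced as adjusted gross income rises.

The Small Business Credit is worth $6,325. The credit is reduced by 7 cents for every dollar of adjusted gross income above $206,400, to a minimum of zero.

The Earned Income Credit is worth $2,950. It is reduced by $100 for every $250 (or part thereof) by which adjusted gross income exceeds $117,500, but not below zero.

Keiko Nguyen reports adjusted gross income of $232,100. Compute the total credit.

Small Business Credit: 7% of the $25,700 excess over $206,400 is $1,799; credit = $6,325 − $1,799 = $4,526.
Earned Income Credit: income exceeds $117,500 by $114,600 → 459 increments × $100 = $45,900 ≥ base, so the credit is $0.
Total: $4,526 + $0 = $4,526.

$4,526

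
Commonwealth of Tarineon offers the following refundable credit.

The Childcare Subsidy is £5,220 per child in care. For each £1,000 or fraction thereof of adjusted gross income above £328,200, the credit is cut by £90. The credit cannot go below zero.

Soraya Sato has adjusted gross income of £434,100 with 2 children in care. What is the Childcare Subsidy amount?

Childcare Subsidy: base = 2 × £5,220 = £10,440. income exceeds £328,200 by £105,900, which is 106 full-or-partial £1,000 increments; reduction = 106 × £90 = £9,540, leaving £900.

£900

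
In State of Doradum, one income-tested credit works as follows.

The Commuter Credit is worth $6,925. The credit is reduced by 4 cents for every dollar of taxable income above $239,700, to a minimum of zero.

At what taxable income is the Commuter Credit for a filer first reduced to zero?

The credit falls by 4% of each dollar above $239,700, so it reaches zero when the excess is $6,925 / 4% = $173,125: income = $239,700 + $173,125 = $412,825.

$412,825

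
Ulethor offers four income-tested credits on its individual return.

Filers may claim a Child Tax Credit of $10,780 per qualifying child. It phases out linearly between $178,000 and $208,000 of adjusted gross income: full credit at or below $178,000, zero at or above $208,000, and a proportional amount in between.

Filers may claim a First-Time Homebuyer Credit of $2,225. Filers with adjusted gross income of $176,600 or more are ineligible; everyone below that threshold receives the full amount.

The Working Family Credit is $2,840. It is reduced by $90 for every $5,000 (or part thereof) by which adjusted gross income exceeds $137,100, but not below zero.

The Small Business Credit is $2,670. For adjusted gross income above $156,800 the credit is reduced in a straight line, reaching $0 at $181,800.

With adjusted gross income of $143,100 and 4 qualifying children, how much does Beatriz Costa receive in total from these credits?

Child Tax Credit: base = 4 × $10,780 = $43,120. $143,100 is at or below the $178,000 threshold, so the full $43,120 applies.
First-Time Homebuyer Credit: $143,100 is below the $176,600 cutoff, so the full $2,225 applies.
Working Family Credit: income exceeds $137,100 by $6,000, which is 2 full-or-partial $5,000 increments; reduction = 2 × $90 = $180, leaving $2,660.
Small Business Credit: $143,100 is at or below the $156,800 threshold, so the full $2,670 applies.
Total: $43,120 + $2,225 + $2,660 + $2,670 = $50,675.

$50,675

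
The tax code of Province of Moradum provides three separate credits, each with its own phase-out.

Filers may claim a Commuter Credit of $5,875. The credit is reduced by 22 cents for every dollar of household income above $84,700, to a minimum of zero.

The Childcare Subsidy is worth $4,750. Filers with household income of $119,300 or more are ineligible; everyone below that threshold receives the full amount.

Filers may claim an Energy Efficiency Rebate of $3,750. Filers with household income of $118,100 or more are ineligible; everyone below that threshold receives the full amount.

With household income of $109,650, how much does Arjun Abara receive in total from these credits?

Commuter Credit: 22% of the $24,950 excess over $84,700 is $5,489; credit = $5,875 − $5,489 = $386.
Childcare Subsidy: $109,650 is below the $119,300 cutoff, so the full $4,750 applies.
Energy Efficiency Rebate: $109,650 is below the $118,100 cutoff, so the full $3,750 applies.
Total: $386 + $4,750 + $3,750 = $8,886.

$8,886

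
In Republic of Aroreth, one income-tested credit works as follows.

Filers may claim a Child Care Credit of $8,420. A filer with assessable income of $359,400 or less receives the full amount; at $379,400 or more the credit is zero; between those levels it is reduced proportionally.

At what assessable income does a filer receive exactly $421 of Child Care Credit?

$378,400

$421 is 421/8,420 of the full $8,420, so 7,999/8,420 of the $20,000 range has been used: income = $359,400 + $20,000 × 7,999/8,420 = $378,400.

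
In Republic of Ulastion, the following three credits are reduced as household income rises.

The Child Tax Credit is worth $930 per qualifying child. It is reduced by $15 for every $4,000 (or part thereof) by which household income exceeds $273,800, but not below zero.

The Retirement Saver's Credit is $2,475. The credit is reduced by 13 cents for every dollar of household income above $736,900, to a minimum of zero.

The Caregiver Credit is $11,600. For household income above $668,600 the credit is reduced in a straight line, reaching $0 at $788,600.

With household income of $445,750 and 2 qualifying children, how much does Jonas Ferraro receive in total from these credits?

Child Tax Credit: base = 2 × $930 = $1,860. income exceeds $273,800 by $171,950, which is 43 full-or-partial $4,000 increments; reduction = 43 × $15 = $645, leaving $1,215.
Retirement Saver's Credit: $445,750 is at or below the $736,900 threshold, so the full $2,475 applies.
Caregiver Credit: $445,750 is at or below the $668,600 threshold, so the full $11,600 applies.
Total: $1,215 + $2,475 + $11,600 = $15,290.

$15,290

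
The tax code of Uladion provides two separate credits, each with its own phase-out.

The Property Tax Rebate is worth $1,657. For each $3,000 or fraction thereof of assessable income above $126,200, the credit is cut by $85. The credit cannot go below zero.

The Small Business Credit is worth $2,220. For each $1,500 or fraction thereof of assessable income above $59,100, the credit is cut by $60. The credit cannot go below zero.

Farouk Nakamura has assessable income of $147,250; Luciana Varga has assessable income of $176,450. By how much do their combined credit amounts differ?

$765

Farouk ($147,250): Property Tax Rebate: income exceeds $126,200 by $21,050, which is 8 full-or-partial $3,000 increments; reduction = 8 × $85 = $680, leaving $977. Small Business Credit: income exceeds $59,100 by $88,150 → 59 increments × $60 = $3,540 ≥ base, so the credit is $0. total $977 + $0 = $977
Luciana ($176,450): Property Tax Rebate: income exceeds $126,200 by $50,250, which is 17 full-or-partial $3,000 increments; reduction = 17 × $85 = $1,445, leaving $212. Small Business Credit: income exceeds $59,100 by $117,350 → 79 increments × $60 = $4,740 ≥ base, so the credit is $0. total $212 + $0 = $212
Difference: |$977 − $212| = $765.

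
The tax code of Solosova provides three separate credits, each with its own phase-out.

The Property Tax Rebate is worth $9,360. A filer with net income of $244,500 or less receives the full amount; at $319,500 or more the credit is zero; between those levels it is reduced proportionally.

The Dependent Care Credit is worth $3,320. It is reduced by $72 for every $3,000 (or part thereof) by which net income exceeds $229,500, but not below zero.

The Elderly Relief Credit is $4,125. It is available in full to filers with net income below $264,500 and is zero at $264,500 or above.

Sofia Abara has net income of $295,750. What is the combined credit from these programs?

$4,628

Property Tax Rebate: $295,750 is $51,250 into a $75,000 phase-out range, leaving 23,750/75,000 of the credit: $9,360 × 23,750/75,000 = $2,964.
Dependent Care Credit: income exceeds $229,500 by $66,250, which is 23 full-or-partial $3,000 increments; reduction = 23 × $72 = $1,656, leaving $1,664.
Elderly Relief Credit: $295,750 meets or exceeds the $264,500 cutoff, so the credit is $0.
Total: $2,964 + $1,664 + $0 = $4,628.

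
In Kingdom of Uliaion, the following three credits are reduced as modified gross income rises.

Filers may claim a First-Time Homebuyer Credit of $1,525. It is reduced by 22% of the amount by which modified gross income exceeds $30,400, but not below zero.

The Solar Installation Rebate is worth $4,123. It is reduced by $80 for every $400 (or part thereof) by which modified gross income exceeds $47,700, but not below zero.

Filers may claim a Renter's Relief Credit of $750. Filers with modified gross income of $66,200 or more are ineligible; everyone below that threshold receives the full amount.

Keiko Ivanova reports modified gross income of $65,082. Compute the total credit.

$1,353

First-Time Homebuyer Credit: 22% of the $34,682 excess over $30,400 is $7,630.04 ≥ base, so the credit is $0.
Solar Installation Rebate: income exceeds $47,700 by $17,382, which is 44 full-or-partial $400 increments; reduction = 44 × $80 = $3,520, leaving $603.
Renter's Relief Credit: $65,082 is below the $66,200 cutoff, so the full $750 applies.
Total: $0 + $603 + $750 = $1,353.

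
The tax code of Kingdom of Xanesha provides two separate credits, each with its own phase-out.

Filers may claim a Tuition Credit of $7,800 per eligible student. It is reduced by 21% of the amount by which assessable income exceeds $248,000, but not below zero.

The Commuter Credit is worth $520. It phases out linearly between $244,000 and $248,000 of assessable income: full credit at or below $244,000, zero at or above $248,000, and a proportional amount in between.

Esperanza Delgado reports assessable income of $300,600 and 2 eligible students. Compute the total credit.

$4,554

Tuition Credit: base = 2 × $7,800 = $15,600. 21% of the $52,600 excess over $248,000 is $11,046; credit = $15,600 − $11,046 = $4,554.
Commuter Credit: $300,600 is at or above $248,000, so the credit is $0.
Total: $4,554 + $0 = $4,554.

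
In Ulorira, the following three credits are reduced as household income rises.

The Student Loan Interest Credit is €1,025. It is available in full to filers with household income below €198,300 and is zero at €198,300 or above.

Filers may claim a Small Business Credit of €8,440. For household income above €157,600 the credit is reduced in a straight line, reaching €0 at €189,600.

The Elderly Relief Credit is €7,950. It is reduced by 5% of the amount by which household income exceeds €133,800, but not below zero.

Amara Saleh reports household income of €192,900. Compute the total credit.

Student Loan Interest Credit: €192,900 is below the €198,300 cutoff, so the full €1,025 applies.
Small Business Credit: €192,900 is at or above €189,600, so the credit is €0.
Elderly Relief Credit: 5% of the €59,100 excess over €133,800 is €2,955; credit = €7,950 − €2,955 = €4,995.
Total: €1,025 + €0 + €4,995 = €6,020.

€6,020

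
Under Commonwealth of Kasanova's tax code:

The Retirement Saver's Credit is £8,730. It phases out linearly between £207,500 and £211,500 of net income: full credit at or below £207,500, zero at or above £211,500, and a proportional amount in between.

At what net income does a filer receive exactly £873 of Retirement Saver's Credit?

£873 is 873/8,730 of the full £8,730, so 7,857/8,730 of the £4,000 range has been used: income = £207,500 + £4,000 × 7,857/8,730 = £211,100.

£211,100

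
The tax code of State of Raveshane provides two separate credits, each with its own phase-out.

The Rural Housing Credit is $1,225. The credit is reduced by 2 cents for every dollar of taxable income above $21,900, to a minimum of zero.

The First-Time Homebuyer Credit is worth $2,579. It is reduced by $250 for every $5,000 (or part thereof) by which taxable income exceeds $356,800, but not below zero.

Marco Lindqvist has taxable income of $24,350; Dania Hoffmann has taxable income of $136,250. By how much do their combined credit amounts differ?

$1,176

Marco ($24,350): Rural Housing Credit: 2% of the $2,450 excess over $21,900 is $49; credit = $1,225 − $49 = $1,176. First-Time Homebuyer Credit: $24,350 is at or below the $356,800 threshold, so the full $2,579 applies. total $1,176 + $2,579 = $3,755
Dania ($136,250): Rural Housing Credit: 2% of the $114,350 excess over $21,900 is $2,287 ≥ base, so the credit is $0. First-Time Homebuyer Credit: $136,250 is at or below the $356,800 threshold, so the full $2,579 applies. total $0 + $2,579 = $2,579
Difference: |$3,755 − $2,579| = $1,176.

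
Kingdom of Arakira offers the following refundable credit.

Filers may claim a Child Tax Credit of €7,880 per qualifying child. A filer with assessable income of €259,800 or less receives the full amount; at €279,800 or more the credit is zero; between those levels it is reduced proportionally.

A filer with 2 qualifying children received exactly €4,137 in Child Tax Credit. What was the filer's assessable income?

€274,550

Full credit = 2 × €7,880 = €15,760.
€4,137 is 4,137/15,760 of the full €15,760, so 11,623/15,760 of the €20,000 range has been used: income = €259,800 + €20,000 × 11,623/15,760 = €274,550.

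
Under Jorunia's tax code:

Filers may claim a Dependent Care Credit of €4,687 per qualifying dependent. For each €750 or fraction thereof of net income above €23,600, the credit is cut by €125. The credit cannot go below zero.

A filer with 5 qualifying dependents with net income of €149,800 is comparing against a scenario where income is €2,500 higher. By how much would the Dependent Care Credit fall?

At €149,800 — base = 5 × €4,687 = €23,435. income exceeds €23,600 by €126,200, which is 169 full-or-partial €750 increments; reduction = 169 × €125 = €21,125, leaving €2,310.
At €152,300 — base = 5 × €4,687 = €23,435. income exceeds €23,600 by €128,700, which is 172 full-or-partial €750 increments; reduction = 172 × €125 = €21,500, leaving €1,935.
Lost: €2,310 − €1,935 = €375.

€375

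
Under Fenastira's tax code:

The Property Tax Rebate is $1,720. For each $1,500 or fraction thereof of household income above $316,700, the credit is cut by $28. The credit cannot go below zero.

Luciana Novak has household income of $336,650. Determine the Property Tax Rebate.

$1,328

Property Tax Rebate: income exceeds $316,700 by $19,950, which is 14 full-or-partial $1,500 increments; reduction = 14 × $28 = $392, leaving $1,328.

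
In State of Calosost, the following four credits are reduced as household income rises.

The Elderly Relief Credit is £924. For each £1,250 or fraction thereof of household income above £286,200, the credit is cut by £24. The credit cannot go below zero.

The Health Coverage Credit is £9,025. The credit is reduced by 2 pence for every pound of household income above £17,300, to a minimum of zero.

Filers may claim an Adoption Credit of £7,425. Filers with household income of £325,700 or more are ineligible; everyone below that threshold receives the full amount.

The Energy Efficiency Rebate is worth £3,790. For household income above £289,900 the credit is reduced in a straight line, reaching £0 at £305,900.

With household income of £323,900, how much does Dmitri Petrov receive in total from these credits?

Elderly Relief Credit: income exceeds £286,200 by £37,700, which is 31 full-or-partial £1,250 increments; reduction = 31 × £24 = £744, leaving £180.
Health Coverage Credit: 2% of the £306,600 excess over £17,300 is £6,132; credit = £9,025 − £6,132 = £2,893.
Adoption Credit: £323,900 is below the £325,700 cutoff, so the full £7,425 applies.
Energy Efficiency Rebate: £323,900 is at or above £305,900, so the credit is £0.
Total: £180 + £2,893 + £7,425 + £0 = £10,498.

£10,498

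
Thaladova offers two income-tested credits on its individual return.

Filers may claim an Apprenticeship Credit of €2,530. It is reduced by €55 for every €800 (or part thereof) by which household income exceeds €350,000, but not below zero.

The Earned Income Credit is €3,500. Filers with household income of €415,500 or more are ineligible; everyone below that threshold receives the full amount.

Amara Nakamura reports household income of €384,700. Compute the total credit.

€3,610

Apprenticeship Credit: income exceeds €350,000 by €34,700, which is 44 full-or-partial €800 increments; reduction = 44 × €55 = €2,420, leaving €110.
Earned Income Credit: €384,700 is below the €415,500 cutoff, so the full €3,500 applies.
Total: €110 + €3,500 = €3,610.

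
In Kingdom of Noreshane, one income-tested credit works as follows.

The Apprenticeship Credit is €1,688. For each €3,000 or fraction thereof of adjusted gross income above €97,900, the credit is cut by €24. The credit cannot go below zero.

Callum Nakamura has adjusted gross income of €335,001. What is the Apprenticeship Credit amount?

€0

Apprenticeship Credit: income exceeds €97,900 by €237,101 → 80 increments × €24 = €1,920 ≥ base, so the credit is €0.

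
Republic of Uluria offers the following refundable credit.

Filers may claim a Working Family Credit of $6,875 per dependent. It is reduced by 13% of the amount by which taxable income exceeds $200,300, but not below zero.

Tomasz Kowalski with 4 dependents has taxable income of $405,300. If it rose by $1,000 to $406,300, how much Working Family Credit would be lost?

At $405,300 — base = 4 × $6,875 = $27,500. 13% of the $205,000 excess over $200,300 is $26,650; credit = $27,500 − $26,650 = $850.
At $406,300 — base = 4 × $6,875 = $27,500. 13% of the $206,000 excess over $200,300 is $26,780; credit = $27,500 − $26,780 = $720.
Lost: $850 − $720 = $130.

$130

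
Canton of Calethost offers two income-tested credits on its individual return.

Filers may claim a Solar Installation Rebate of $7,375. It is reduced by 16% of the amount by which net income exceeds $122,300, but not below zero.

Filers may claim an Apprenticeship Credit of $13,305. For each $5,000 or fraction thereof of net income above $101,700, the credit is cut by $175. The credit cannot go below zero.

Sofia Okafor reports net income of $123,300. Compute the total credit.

Solar Installation Rebate: 16% of the $1,000 excess over $122,300 is $160; credit = $7,375 − $160 = $7,215.
Apprenticeship Credit: income exceeds $101,700 by $21,600, which is 5 full-or-partial $5,000 increments; reduction = 5 × $175 = $875, leaving $12,430.
Total: $7,215 + $12,430 = $19,645.

$19,645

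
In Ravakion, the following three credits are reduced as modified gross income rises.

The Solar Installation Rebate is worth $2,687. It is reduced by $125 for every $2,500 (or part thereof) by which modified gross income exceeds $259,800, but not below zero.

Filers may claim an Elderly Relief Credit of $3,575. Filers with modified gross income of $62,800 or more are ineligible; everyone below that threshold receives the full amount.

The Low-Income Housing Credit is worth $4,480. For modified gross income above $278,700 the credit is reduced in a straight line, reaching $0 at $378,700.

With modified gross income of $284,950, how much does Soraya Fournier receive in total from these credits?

$5,512

Solar Installation Rebate: income exceeds $259,800 by $25,150, which is 11 full-or-partial $2,500 increments; reduction = 11 × $125 = $1,375, leaving $1,312.
Elderly Relief Credit: $284,950 meets or exceeds the $62,800 cutoff, so the credit is $0.
Low-Income Housing Credit: $284,950 is $6,250 into a $100,000 phase-out range, leaving 93,750/100,000 of the credit: $4,480 × 93,750/100,000 = $4,200.
Total: $1,312 + $0 + $4,200 = $5,512.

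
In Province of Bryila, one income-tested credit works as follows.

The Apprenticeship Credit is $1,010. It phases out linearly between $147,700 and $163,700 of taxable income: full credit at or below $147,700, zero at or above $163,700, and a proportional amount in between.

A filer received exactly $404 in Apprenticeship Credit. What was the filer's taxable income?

$404 is 404/1,010 of the full $1,010, so 606/1,010 of the $16,000 range has been used: income = $147,700 + $16,000 × 606/1,010 = $157,300.

$157,300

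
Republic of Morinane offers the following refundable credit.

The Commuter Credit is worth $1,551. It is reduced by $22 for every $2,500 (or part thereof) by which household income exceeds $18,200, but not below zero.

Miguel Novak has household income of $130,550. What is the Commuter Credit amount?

$561

Commuter Credit: income exceeds $18,200 by $112,350, which is 45 full-or-partial $2,500 increments; reduction = 45 × $22 = $990, leaving $561.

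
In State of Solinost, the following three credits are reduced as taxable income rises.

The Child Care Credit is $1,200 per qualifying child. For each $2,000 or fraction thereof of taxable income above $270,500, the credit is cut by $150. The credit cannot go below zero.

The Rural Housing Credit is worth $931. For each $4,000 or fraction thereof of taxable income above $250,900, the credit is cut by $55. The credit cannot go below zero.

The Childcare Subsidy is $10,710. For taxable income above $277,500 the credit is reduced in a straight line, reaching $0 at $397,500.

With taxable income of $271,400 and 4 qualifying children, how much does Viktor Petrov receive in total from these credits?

$15,961

Child Care Credit: base = 4 × $1,200 = $4,800. income exceeds $270,500 by $900, which is 1 full-or-partial $2,000 increment; reduction = 1 × $150 = $150, leaving $4,650.
Rural Housing Credit: income exceeds $250,900 by $20,500, which is 6 full-or-partial $4,000 increments; reduction = 6 × $55 = $330, leaving $601.
Childcare Subsidy: $271,400 is at or below the $277,500 threshold, so the full $10,710 applies.
Total: $4,650 + $601 + $10,710 = $15,961.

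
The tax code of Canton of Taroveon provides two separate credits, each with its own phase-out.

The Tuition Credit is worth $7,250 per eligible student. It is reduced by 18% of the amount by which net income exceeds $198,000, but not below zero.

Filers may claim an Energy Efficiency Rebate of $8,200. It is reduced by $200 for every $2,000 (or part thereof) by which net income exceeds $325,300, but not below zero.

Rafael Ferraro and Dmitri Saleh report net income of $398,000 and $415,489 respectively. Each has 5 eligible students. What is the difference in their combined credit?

Rafael ($398,000): Tuition Credit: base = 5 × $7,250 = $36,250. 18% of the $200,000 excess over $198,000 is $36,000; credit = $36,250 − $36,000 = $250. Energy Efficiency Rebate: income exceeds $325,300 by $72,700, which is 37 full-or-partial $2,000 increments; reduction = 37 × $200 = $7,400, leaving $800. total $250 + $800 = $1,050
Dmitri ($415,489): Tuition Credit: base = 5 × $7,250 = $36,250. 18% of the $217,489 excess over $198,000 is $39,148.02 ≥ base, so the credit is $0. Energy Efficiency Rebate: income exceeds $325,300 by $90,189 → 46 increments × $200 = $9,200 ≥ base, so the credit is $0. total $0 + $0 = $0
Difference: |$1,050 − $0| = $1,050.

$1,050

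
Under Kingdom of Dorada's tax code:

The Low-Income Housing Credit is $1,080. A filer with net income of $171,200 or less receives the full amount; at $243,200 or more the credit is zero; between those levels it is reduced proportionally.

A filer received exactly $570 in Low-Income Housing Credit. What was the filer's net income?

$205,200

$570 is 570/1,080 of the full $1,080, so 510/1,080 of the $72,000 range has been used: income = $171,200 + $72,000 × 510/1,080 = $205,200.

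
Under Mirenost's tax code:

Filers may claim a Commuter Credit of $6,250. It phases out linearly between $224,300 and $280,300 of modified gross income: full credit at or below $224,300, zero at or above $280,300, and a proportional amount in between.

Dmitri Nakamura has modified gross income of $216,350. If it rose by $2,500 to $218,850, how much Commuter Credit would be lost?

At $216,350 — $216,350 is at or below the $224,300 threshold, so the full $6,250 applies.
At $218,850 — $218,850 is at or below the $224,300 threshold, so the full $6,250 applies.
Lost: $6,250 − $6,250 = $0.

$0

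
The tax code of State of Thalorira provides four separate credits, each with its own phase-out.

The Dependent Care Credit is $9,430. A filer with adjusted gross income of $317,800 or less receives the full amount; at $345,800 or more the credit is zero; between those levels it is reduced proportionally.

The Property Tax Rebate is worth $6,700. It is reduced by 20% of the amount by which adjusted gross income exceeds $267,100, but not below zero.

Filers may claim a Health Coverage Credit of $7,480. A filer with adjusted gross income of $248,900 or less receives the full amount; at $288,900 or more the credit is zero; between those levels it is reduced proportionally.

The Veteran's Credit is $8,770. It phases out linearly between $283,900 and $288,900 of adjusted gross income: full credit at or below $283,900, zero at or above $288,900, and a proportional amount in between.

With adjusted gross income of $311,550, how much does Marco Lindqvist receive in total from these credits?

Dependent Care Credit: $311,550 is at or below the $317,800 threshold, so the full $9,430 applies.
Property Tax Rebate: 20% of the $44,450 excess over $267,100 is $8,890 ≥ base, so the credit is $0.
Health Coverage Credit: $311,550 is at or above $288,900, so the credit is $0.
Veteran's Credit: $311,550 is at or above $288,900, so the credit is $0.
Total: $9,430 + $0 + $0 + $0 = $9,430.

$9,430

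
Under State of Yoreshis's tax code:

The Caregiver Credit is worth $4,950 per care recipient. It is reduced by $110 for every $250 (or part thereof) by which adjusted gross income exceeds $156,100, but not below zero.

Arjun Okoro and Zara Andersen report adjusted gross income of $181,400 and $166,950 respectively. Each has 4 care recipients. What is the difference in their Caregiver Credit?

$6,380

Arjun ($181,400): Caregiver Credit: base = 4 × $4,950 = $19,800. income exceeds $156,100 by $25,300, which is 102 full-or-partial $250 increments; reduction = 102 × $110 = $11,220, leaving $8,580.
Zara ($166,950): Caregiver Credit: base = 4 × $4,950 = $19,800. income exceeds $156,100 by $10,850, which is 44 full-or-partial $250 increments; reduction = 44 × $110 = $4,840, leaving $14,960.
Difference: |$8,580 − $14,960| = $6,380.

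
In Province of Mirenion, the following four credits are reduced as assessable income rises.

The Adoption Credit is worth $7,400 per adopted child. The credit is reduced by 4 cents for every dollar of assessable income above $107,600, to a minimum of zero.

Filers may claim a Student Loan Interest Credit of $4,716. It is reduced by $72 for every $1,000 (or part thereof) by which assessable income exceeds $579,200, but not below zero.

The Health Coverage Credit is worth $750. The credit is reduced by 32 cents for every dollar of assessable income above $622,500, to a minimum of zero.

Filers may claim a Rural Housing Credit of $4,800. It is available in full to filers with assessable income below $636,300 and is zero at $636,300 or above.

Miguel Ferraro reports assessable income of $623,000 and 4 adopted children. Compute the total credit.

$15,922

Adoption Credit: base = 4 × $7,400 = $29,600. 4% of the $515,400 excess over $107,600 is $20,616; credit = $29,600 − $20,616 = $8,984.
Student Loan Interest Credit: income exceeds $579,200 by $43,800, which is 44 full-or-partial $1,000 increments; reduction = 44 × $72 = $3,168, leaving $1,548.
Health Coverage Credit: 32% of the $500 excess over $622,500 is $160; credit = $750 − $160 = $590.
Rural Housing Credit: $623,000 is below the $636,300 cutoff, so the full $4,800 applies.
Total: $8,984 + $1,548 + $590 + $4,800 = $15,922.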